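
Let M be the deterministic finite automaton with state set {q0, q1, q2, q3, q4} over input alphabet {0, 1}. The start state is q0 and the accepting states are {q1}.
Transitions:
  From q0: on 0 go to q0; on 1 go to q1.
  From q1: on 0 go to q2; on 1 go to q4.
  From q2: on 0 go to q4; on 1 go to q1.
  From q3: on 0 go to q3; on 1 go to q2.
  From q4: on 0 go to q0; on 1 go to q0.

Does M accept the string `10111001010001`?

accepted

q0 --1--> q1
q1 --0--> q2
q2 --1--> q1
q1 --1--> q4
q4 --1--> q0
q0 --0--> q0
q0 --0--> q0
q0 --1--> q1
q1 --0--> q2
q2 --1--> q1
q1 --0--> q2
q2 --0--> q4
q4 --0--> q0
q0 --1--> q1
End in state q1, which is an accepting state.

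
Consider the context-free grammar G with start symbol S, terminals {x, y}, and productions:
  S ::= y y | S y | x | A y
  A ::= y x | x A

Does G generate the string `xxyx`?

no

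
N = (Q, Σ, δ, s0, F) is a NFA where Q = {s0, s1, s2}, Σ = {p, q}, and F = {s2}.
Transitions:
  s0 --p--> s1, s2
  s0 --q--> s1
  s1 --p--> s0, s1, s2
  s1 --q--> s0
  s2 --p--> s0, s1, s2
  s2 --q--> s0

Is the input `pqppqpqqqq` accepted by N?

Start: {s0}
read p: {s1, s2}
read q: {s0}
read p: {s1, s2}
read p: {s0, s1, s2}
read q: {s0, s1}
read p: {s0, s1, s2}
read q: {s0, s1}
read q: {s0, s1}
read q: {s0, s1}
read q: {s0, s1}
Reachable ∩ accepting = {} — empty.

rejected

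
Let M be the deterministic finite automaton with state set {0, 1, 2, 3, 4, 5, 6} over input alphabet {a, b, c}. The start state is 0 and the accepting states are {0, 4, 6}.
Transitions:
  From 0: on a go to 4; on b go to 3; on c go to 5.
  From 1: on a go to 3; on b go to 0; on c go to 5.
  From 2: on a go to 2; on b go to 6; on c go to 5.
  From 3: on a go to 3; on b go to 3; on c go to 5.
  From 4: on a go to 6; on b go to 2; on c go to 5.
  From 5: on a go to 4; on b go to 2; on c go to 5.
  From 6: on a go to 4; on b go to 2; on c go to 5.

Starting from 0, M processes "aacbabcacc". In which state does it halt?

5

0 --a--> 4
4 --a--> 6
6 --c--> 5
5 --b--> 2
2 --a--> 2
2 --b--> 6
6 --c--> 5
5 --a--> 4
4 --c--> 5
5 --c--> 5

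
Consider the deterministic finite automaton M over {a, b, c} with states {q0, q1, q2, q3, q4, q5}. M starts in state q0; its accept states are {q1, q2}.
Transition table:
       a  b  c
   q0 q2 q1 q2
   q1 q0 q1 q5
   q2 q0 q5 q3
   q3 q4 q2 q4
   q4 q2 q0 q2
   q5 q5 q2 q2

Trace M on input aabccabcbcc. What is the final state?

q0 --a--> q2
q2 --a--> q0
q0 --b--> q1
q1 --c--> q5
q5 --c--> q2
q2 --a--> q0
q0 --b--> q1
q1 --c--> q5
q5 --b--> q2
q2 --c--> q3
q3 --c--> q4

q4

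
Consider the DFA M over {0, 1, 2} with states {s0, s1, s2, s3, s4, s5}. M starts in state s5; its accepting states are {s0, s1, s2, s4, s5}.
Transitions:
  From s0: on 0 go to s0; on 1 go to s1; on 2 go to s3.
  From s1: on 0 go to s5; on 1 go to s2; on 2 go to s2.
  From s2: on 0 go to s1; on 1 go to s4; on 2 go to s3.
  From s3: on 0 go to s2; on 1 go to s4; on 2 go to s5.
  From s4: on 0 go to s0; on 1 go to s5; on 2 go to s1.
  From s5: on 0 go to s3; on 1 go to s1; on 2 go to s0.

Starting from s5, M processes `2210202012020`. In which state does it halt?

s0

s5 --2--> s0
s0 --2--> s3
s3 --1--> s4
s4 --0--> s0
s0 --2--> s3
s3 --0--> s2
s2 --2--> s3
s3 --0--> s2
s2 --1--> s4
s4 --2--> s1
s1 --0--> s5
s5 --2--> s0
s0 --0--> s0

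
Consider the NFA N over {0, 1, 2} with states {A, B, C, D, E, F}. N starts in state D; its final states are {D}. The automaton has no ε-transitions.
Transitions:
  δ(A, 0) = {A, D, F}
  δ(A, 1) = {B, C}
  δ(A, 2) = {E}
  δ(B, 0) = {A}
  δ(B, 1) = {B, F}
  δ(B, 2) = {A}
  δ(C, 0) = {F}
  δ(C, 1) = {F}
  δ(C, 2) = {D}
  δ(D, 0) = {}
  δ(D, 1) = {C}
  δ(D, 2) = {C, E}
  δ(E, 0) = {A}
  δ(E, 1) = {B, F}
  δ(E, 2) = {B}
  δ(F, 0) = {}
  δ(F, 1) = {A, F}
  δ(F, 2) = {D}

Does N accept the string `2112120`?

accepted

Start: {D}
read 2: {C, E}
read 1: {B, F}
read 1: {A, B, F}
read 2: {A, D, E}
read 1: {B, C, F}
read 2: {A, D}
read 0: {A, D, F}
Reachable ∩ accepting = {D} — nonempty.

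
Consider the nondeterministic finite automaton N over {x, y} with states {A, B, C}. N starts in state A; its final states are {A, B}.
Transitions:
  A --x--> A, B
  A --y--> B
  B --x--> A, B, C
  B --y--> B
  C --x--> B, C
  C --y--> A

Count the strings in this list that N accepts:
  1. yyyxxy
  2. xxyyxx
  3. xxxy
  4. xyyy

yyyxxy: accepted
xxyyxx: accepted
xxxy: accepted
xyyy: accepted

4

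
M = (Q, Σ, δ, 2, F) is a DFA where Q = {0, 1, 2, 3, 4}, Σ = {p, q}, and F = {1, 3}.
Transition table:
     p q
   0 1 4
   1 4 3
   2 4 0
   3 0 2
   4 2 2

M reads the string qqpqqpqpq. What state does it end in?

3

2 --q--> 0
0 --q--> 4
4 --p--> 2
2 --q--> 0
0 --q--> 4
4 --p--> 2
2 --q--> 0
0 --p--> 1
1 --q--> 3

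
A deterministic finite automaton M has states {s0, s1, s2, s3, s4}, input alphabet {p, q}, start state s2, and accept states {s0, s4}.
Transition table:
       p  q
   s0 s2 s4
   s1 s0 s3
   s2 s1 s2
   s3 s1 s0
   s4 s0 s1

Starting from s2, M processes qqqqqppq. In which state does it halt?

s4

s2 --q--> s2
s2 --q--> s2
s2 --q--> s2
s2 --q--> s2
s2 --q--> s2
s2 --p--> s1
s1 --p--> s0
s0 --q--> s4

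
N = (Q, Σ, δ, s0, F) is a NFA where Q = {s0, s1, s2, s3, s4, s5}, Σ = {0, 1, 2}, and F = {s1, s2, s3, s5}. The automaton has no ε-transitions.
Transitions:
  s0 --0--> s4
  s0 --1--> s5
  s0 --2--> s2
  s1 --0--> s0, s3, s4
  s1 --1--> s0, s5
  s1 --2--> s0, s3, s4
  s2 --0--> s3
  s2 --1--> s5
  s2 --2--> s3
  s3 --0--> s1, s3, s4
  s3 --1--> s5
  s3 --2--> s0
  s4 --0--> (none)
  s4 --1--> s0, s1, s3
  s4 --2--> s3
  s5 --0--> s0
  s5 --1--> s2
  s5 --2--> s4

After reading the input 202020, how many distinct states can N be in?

3

Start: {s0}
read 2: {s2}
read 0: {s3}
read 2: {s0}
read 0: {s4}
read 2: {s3}
read 0: {s1, s3, s4}
Final reachable set {s1, s3, s4} has 3 states.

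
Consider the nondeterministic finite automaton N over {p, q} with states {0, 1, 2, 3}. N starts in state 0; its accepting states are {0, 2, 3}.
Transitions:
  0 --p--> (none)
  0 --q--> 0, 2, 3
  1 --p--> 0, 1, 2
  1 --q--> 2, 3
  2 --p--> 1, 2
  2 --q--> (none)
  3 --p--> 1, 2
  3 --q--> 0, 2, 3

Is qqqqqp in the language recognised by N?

accepted

Start: {0}
read q: {0, 2, 3}
read q: {0, 2, 3}
read q: {0, 2, 3}
read q: {0, 2, 3}
read q: {0, 2, 3}
read p: {1, 2}
Reachable ∩ accepting = {2} — nonempty.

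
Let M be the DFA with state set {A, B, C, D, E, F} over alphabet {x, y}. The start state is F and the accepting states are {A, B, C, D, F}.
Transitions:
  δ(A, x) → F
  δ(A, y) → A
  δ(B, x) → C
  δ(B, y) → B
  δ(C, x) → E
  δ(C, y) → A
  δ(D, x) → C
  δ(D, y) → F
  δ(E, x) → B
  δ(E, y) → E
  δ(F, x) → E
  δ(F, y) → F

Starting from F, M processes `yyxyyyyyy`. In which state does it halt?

E

F --y--> F
F --y--> F
F --x--> E
E --y--> E
E --y--> E
E --y--> E
E --y--> E
E --y--> E
E --y--> E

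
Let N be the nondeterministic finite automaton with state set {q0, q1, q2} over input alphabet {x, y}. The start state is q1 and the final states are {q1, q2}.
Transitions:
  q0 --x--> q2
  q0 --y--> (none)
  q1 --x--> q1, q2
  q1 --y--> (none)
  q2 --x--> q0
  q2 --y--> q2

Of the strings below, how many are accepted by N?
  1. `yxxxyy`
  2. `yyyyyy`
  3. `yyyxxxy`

`yxxxyy`: rejected
`yyyyyy`: rejected
`yyyxxxy`: rejected

0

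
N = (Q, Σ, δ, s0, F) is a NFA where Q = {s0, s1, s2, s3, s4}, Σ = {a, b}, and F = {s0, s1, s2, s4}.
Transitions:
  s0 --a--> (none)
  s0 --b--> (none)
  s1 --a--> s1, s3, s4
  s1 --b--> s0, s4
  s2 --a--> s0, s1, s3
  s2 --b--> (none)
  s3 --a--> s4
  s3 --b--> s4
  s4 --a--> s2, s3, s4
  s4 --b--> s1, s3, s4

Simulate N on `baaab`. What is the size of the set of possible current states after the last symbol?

0

Start: {s0}
read b: {}
The reachable set is empty and stays empty for the remaining 4 symbols.
Final reachable set {} has 0 states.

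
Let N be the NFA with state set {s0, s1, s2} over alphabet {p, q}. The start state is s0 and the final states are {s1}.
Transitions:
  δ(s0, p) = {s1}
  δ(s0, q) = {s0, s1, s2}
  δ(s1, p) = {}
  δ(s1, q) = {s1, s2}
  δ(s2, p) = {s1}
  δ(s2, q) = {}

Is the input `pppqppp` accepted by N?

rejected

Start: {s0}
read p: {s1}
read p: {}
The reachable set is empty and stays empty for the remaining 5 symbols.
Reachable ∩ accepting = {} — empty.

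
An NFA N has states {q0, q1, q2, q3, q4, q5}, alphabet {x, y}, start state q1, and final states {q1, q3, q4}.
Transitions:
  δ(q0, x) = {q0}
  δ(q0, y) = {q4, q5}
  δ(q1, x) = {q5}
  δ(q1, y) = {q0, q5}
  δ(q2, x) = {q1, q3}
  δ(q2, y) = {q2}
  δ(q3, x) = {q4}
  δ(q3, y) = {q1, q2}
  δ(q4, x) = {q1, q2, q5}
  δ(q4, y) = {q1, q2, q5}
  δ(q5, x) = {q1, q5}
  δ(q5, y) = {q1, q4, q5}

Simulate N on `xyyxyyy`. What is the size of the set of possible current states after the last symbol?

Start: {q1}
read x: {q5}
read y: {q1, q4, q5}
read y: {q0, q1, q2, q4, q5}
read x: {q0, q1, q2, q3, q5}
read y: {q0, q1, q2, q4, q5}
read y: {q0, q1, q2, q4, q5}
read y: {q0, q1, q2, q4, q5}
Final reachable set {q0, q1, q2, q4, q5} has 5 states.

5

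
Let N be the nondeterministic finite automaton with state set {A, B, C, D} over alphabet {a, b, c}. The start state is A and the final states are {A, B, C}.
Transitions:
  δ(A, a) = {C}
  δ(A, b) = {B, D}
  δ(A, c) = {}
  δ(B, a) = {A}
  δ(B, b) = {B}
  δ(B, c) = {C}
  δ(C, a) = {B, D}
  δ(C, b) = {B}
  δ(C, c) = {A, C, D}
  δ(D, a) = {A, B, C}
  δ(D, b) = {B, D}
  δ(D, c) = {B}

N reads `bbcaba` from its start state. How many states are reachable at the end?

3

Start: {A}
read b: {B, D}
read b: {B, D}
read c: {B, C}
read a: {A, B, D}
read b: {B, D}
read a: {A, B, C}
Final reachable set {A, B, C} has 3 states.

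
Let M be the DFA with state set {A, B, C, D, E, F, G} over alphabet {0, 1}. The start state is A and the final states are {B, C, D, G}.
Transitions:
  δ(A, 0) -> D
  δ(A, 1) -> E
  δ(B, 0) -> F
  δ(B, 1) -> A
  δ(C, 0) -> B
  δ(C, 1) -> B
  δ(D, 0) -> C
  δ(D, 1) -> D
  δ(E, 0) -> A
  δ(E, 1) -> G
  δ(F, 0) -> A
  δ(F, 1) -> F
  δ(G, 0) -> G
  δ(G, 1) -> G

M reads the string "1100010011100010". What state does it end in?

A --1--> E
E --1--> G
G --0--> G
G --0--> G
G --0--> G
G --1--> G
G --0--> G
G --0--> G
G --1--> G
G --1--> G
G --1--> G
G --0--> G
G --0--> G
G --0--> G
G --1--> G
G --0--> G

G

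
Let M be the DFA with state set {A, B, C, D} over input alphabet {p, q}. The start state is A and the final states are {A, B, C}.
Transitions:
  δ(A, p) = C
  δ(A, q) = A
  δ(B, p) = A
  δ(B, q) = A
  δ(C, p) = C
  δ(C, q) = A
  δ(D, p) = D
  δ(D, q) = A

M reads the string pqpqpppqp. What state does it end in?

C

A --p--> C
C --q--> A
A --p--> C
C --q--> A
A --p--> C
C --p--> C
C --p--> C
C --q--> A
A --p--> C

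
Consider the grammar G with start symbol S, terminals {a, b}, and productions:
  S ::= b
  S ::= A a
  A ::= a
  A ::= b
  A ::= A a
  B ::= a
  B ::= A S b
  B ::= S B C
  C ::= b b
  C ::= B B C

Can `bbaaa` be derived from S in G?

no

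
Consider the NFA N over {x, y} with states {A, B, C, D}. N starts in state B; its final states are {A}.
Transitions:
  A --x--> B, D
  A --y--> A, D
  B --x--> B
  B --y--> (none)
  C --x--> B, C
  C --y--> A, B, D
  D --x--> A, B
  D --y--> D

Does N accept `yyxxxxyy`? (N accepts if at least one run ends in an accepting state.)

Start: {B}
read y: {}
The reachable set is empty and stays empty for the remaining 7 symbols.
Reachable ∩ accepting = {} — empty.

rejected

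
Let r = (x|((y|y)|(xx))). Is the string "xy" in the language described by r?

no

Neither x nor ((y|y)|(xx)) matches xy.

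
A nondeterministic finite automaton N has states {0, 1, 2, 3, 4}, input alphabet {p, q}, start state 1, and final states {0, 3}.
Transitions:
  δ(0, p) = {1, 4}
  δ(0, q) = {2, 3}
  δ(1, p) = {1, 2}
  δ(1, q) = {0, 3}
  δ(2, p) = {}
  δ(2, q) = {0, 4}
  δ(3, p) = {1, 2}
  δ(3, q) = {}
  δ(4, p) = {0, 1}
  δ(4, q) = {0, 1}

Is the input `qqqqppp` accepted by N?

Start: {1}
read q: {0, 3}
read q: {2, 3}
read q: {0, 4}
read q: {0, 1, 2, 3}
read p: {1, 2, 4}
read p: {0, 1, 2}
read p: {1, 2, 4}
Reachable ∩ accepting = {} — empty.

rejected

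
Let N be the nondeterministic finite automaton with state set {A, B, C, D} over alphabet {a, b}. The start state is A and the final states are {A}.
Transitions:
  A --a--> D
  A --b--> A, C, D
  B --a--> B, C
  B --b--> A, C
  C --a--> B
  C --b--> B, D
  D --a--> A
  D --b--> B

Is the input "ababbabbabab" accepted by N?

Start: {A}
read a: {D}
read b: {B}
read a: {B, C}
read b: {A, B, C, D}
read b: {A, B, C, D}
read a: {A, B, C, D}
read b: {A, B, C, D}
read b: {A, B, C, D}
read a: {A, B, C, D}
read b: {A, B, C, D}
read a: {A, B, C, D}
read b: {A, B, C, D}
Reachable ∩ accepting = {A} — nonempty.

accepted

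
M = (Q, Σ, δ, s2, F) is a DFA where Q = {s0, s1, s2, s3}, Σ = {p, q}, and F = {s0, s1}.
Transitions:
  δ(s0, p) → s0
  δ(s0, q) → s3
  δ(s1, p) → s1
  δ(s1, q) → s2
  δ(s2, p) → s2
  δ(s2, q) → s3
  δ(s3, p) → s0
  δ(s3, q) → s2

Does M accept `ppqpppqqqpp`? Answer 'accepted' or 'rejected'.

accepted

s2 --p--> s2
s2 --p--> s2
s2 --q--> s3
s3 --p--> s0
s0 --p--> s0
s0 --p--> s0
s0 --q--> s3
s3 --q--> s2
s2 --q--> s3
s3 --p--> s0
s0 --p--> s0
End in state s0, which is an accepting state.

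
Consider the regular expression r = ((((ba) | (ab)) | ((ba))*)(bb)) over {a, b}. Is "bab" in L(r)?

no

No split of bab into u·v has (((ba)|(ab))|((ba))*) matching u and (bb) matching v.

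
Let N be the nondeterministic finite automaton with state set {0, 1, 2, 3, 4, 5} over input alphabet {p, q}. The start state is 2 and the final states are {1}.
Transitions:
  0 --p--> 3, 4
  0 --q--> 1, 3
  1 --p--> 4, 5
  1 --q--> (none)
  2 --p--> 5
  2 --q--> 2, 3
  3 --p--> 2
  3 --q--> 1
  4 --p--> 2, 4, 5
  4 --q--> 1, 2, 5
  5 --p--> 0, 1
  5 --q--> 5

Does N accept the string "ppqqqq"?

rejected

Start: {2}
read p: {5}
read p: {0, 1}
read q: {1, 3}
read q: {1}
read q: {}
The reachable set is empty and stays empty for the remaining 1 symbol.
Reachable ∩ accepting = {} — empty.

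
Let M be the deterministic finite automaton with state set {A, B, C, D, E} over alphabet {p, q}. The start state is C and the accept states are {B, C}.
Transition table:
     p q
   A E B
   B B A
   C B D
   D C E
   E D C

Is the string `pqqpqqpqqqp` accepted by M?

rejected

C --p--> B
B --q--> A
A --q--> B
B --p--> B
B --q--> A
A --q--> B
B --p--> B
B --q--> A
A --q--> B
B --q--> A
A --p--> E
End in state E, which is not an accepting state.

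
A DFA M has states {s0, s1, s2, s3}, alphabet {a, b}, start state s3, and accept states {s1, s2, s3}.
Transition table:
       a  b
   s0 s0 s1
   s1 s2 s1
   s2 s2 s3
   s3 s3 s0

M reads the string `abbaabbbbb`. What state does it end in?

s1

s3 --a--> s3
s3 --b--> s0
s0 --b--> s1
s1 --a--> s2
s2 --a--> s2
s2 --b--> s3
s3 --b--> s0
s0 --b--> s1
s1 --b--> s1
s1 --b--> s1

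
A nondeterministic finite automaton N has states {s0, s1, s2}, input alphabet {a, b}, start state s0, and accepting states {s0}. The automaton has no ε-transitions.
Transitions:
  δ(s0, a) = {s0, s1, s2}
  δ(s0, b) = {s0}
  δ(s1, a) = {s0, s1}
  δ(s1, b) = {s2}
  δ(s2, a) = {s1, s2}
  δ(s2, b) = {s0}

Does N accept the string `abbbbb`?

accepted

Start: {s0}
read a: {s0, s1, s2}
read b: {s0, s2}
read b: {s0}
read b: {s0}
read b: {s0}
read b: {s0}
Reachable ∩ accepting = {s0} — nonempty.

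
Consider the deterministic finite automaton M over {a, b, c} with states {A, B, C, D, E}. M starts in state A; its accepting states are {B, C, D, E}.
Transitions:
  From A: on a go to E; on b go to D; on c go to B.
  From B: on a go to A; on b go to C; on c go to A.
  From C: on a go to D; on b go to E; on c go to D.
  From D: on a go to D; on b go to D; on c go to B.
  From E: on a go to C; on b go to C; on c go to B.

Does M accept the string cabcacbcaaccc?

accepted

A --c--> B
B --a--> A
A --b--> D
D --c--> B
B --a--> A
A --c--> B
B --b--> C
C --c--> D
D --a--> D
D --a--> D
D --c--> B
B --c--> A
A --c--> B
End in state B, which is an accepting state.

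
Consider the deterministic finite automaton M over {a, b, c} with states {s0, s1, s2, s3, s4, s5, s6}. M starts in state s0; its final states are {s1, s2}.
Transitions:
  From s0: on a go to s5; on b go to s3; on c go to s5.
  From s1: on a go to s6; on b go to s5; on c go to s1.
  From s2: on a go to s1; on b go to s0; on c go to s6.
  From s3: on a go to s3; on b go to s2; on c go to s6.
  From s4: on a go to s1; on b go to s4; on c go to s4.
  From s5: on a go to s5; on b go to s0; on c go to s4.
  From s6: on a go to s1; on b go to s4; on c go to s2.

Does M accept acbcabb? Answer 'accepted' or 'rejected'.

s0 --a--> s5
s5 --c--> s4
s4 --b--> s4
s4 --c--> s4
s4 --a--> s1
s1 --b--> s5
s5 --b--> s0
End in state s0, which is not an accepting state.

rejected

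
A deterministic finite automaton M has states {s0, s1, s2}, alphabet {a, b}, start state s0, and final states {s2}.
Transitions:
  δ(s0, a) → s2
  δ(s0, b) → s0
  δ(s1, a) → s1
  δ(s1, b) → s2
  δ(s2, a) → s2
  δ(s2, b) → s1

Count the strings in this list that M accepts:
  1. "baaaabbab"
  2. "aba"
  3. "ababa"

1

"baaaabbab": rejected
"aba": rejected
"ababa": accepted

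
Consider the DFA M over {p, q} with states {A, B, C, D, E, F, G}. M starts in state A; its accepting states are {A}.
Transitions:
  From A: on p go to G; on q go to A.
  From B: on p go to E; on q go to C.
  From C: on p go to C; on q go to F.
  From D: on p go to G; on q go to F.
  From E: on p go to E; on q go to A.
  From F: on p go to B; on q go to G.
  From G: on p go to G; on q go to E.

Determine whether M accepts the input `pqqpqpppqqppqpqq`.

A --p--> G
G --q--> E
E --q--> A
A --p--> G
G --q--> E
E --p--> E
E --p--> E
E --p--> E
E --q--> A
A --q--> A
A --p--> G
G --p--> G
G --q--> E
E --p--> E
E --q--> A
A --q--> A
End in state A, which is an accepting state.

accepted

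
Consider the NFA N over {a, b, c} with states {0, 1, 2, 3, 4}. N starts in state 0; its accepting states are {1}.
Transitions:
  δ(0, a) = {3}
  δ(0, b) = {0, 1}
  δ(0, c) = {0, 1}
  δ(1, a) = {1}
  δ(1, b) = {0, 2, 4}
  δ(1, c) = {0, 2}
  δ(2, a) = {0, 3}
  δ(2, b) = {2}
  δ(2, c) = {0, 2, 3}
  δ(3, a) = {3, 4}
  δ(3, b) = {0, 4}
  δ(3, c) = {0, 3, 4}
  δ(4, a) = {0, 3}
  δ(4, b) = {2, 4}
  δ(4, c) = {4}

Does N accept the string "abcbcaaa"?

Start: {0}
read a: {3}
read b: {0, 4}
read c: {0, 1, 4}
read b: {0, 1, 2, 4}
read c: {0, 1, 2, 3, 4}
read a: {0, 1, 3, 4}
read a: {0, 1, 3, 4}
read a: {0, 1, 3, 4}
Reachable ∩ accepting = {1} — nonempty.

accepted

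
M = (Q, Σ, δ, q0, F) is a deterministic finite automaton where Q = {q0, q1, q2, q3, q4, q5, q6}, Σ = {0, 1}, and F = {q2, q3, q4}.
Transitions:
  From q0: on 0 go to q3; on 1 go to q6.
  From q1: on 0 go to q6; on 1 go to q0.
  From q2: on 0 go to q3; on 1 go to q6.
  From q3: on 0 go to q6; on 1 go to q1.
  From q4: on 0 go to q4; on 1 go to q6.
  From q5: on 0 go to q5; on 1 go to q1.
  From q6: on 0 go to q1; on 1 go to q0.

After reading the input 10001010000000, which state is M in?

q0 --1--> q6
q6 --0--> q1
q1 --0--> q6
q6 --0--> q1
q1 --1--> q0
q0 --0--> q3
q3 --1--> q1
q1 --0--> q6
q6 --0--> q1
q1 --0--> q6
q6 --0--> q1
q1 --0--> q6
q6 --0--> q1
q1 --0--> q6

q6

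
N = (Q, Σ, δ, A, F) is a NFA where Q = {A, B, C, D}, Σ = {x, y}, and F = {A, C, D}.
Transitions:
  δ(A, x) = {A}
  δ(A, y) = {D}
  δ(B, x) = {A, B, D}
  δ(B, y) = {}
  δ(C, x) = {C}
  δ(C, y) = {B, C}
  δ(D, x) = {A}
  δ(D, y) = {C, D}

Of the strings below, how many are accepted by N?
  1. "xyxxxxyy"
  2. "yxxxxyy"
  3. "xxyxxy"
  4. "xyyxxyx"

4

"xyxxxxyy": accepted
"yxxxxyy": accepted
"xxyxxy": accepted
"xyyxxyx": accepted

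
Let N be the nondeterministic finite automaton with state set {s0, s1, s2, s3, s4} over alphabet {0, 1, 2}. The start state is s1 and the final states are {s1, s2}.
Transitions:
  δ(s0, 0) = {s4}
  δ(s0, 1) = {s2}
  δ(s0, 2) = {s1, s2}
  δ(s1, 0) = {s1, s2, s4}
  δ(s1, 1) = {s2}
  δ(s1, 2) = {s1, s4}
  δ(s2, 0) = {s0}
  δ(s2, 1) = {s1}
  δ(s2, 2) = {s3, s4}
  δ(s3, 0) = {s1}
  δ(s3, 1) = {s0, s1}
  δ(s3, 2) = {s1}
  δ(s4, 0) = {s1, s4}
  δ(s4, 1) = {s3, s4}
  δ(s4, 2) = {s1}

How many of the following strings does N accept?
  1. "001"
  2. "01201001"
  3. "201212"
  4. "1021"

"001": accepted
"01201001": accepted
"201212": accepted
"1021": accepted

4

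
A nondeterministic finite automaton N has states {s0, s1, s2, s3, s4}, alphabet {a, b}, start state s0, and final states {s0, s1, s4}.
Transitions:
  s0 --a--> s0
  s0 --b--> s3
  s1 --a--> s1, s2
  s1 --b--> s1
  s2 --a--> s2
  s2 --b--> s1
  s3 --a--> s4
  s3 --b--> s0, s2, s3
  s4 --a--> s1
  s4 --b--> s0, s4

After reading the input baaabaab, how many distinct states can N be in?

1

Start: {s0}
read b: {s3}
read a: {s4}
read a: {s1}
read a: {s1, s2}
read b: {s1}
read a: {s1, s2}
read a: {s1, s2}
read b: {s1}
Final reachable set {s1} has 1 state.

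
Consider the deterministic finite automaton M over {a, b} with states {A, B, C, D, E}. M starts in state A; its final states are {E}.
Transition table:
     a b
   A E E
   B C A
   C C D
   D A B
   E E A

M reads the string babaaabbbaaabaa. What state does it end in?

A --b--> E
E --a--> E
E --b--> A
A --a--> E
E --a--> E
E --a--> E
E --b--> A
A --b--> E
E --b--> A
A --a--> E
E --a--> E
E --a--> E
E --b--> A
A --a--> E
E --a--> E

E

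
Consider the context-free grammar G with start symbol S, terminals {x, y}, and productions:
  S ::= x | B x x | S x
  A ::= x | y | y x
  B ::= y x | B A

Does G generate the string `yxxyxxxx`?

S ⇒ Sx ⇒ Bxxx ⇒ BAxxx ⇒ BAAxxx ⇒ yxAAxxx ⇒ yxxAxxx ⇒ yxxyxxxx

yes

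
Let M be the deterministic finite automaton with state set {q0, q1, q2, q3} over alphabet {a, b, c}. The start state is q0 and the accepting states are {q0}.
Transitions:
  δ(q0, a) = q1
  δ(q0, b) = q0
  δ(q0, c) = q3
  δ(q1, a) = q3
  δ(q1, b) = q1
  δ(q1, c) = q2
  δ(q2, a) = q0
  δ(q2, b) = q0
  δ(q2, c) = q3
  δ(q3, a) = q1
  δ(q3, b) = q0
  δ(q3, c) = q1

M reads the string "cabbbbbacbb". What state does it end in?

q0 --c--> q3
q3 --a--> q1
q1 --b--> q1
q1 --b--> q1
q1 --b--> q1
q1 --b--> q1
q1 --b--> q1
q1 --a--> q3
q3 --c--> q1
q1 --b--> q1
q1 --b--> q1

q1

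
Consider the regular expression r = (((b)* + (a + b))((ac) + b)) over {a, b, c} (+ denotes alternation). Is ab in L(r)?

Split as a·b: ((b)*+(a+b)) matches a and ((ac)+b) matches b.

yes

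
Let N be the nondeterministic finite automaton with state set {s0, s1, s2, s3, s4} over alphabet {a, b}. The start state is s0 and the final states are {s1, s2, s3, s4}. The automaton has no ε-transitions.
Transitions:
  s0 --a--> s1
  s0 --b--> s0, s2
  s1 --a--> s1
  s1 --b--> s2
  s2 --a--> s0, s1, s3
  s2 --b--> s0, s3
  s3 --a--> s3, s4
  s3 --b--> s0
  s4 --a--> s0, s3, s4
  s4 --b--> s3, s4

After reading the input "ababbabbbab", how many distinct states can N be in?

Start: {s0}
read a: {s1}
read b: {s2}
read a: {s0, s1, s3}
read b: {s0, s2}
read b: {s0, s2, s3}
read a: {s0, s1, s3, s4}
read b: {s0, s2, s3, s4}
read b: {s0, s2, s3, s4}
read b: {s0, s2, s3, s4}
read a: {s0, s1, s3, s4}
read b: {s0, s2, s3, s4}
Final reachable set {s0, s2, s3, s4} has 4 states.

4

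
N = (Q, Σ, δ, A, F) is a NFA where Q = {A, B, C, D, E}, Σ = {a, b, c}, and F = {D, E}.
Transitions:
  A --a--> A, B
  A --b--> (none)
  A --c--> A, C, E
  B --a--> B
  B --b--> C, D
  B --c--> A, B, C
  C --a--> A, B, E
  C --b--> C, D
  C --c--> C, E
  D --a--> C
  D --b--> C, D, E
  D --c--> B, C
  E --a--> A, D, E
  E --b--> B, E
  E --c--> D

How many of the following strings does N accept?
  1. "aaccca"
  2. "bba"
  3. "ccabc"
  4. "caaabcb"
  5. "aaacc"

4

"aaccca": accepted
"bba": rejected
"ccabc": accepted
"caaabcb": accepted
"aaacc": accepted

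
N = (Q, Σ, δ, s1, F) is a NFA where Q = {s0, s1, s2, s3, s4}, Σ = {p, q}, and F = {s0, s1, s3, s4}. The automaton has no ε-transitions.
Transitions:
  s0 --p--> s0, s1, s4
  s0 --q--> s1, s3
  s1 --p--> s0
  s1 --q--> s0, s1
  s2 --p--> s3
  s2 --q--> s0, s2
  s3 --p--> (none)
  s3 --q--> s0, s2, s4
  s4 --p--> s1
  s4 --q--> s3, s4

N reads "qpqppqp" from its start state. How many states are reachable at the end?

Start: {s1}
read q: {s0, s1}
read p: {s0, s1, s4}
read q: {s0, s1, s3, s4}
read p: {s0, s1, s4}
read p: {s0, s1, s4}
read q: {s0, s1, s3, s4}
read p: {s0, s1, s4}
Final reachable set {s0, s1, s4} has 3 states.

3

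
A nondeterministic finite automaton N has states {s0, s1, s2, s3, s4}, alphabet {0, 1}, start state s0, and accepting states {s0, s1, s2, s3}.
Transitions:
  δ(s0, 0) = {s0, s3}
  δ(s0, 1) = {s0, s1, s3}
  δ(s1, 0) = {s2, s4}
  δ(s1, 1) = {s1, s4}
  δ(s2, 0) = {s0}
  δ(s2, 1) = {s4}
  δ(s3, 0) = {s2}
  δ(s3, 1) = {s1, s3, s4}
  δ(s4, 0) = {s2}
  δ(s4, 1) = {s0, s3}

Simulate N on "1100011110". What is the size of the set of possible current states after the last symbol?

4

Start: {s0}
read 1: {s0, s1, s3}
read 1: {s0, s1, s3, s4}
read 0: {s0, s2, s3, s4}
read 0: {s0, s2, s3}
read 0: {s0, s2, s3}
read 1: {s0, s1, s3, s4}
read 1: {s0, s1, s3, s4}
read 1: {s0, s1, s3, s4}
read 1: {s0, s1, s3, s4}
read 0: {s0, s2, s3, s4}
Final reachable set {s0, s2, s3, s4} has 4 states.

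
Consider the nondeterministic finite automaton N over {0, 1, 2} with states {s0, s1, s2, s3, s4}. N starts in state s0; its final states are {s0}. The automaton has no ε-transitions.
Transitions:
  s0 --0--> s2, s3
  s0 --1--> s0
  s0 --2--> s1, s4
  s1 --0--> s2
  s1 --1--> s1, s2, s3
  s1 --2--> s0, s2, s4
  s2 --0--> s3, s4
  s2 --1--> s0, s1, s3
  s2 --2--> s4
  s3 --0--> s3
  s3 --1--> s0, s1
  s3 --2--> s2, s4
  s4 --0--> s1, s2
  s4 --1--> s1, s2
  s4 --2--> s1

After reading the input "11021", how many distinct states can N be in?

4

Start: {s0}
read 1: {s0}
read 1: {s0}
read 0: {s2, s3}
read 2: {s2, s4}
read 1: {s0, s1, s2, s3}
Final reachable set {s0, s1, s2, s3} has 4 states.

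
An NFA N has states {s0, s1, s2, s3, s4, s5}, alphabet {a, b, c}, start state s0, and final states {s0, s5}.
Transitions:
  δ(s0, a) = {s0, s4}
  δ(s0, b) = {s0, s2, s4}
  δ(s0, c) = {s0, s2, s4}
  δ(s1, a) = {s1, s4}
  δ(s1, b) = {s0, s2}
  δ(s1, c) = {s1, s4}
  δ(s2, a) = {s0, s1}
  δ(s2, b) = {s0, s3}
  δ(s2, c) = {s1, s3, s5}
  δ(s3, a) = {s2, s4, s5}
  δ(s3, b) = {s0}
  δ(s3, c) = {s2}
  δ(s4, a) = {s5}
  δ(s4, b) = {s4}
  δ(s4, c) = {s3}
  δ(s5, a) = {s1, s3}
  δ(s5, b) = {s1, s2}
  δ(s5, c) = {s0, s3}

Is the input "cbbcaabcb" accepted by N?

Start: {s0}
read c: {s0, s2, s4}
read b: {s0, s2, s3, s4}
read b: {s0, s2, s3, s4}
read c: {s0, s1, s2, s3, s4, s5}
read a: {s0, s1, s2, s3, s4, s5}
read a: {s0, s1, s2, s3, s4, s5}
read b: {s0, s1, s2, s3, s4}
read c: {s0, s1, s2, s3, s4, s5}
read b: {s0, s1, s2, s3, s4}
Reachable ∩ accepting = {s0} — nonempty.

accepted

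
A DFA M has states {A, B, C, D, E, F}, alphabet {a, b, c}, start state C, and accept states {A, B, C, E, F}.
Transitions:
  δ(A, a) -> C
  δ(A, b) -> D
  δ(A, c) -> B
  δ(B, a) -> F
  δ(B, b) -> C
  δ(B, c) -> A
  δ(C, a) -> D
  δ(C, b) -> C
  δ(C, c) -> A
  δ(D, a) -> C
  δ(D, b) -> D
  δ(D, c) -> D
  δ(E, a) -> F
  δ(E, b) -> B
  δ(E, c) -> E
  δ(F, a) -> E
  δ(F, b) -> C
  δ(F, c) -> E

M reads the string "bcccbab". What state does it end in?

C

C --b--> C
C --c--> A
A --c--> B
B --c--> A
A --b--> D
D --a--> C
C --b--> C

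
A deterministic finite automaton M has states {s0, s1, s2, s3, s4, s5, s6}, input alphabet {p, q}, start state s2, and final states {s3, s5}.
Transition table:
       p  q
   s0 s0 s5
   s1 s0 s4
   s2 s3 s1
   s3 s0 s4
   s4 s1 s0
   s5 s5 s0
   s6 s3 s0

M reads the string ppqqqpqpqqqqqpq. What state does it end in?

s0

s2 --p--> s3
s3 --p--> s0
s0 --q--> s5
s5 --q--> s0
s0 --q--> s5
s5 --p--> s5
s5 --q--> s0
s0 --p--> s0
s0 --q--> s5
s5 --q--> s0
s0 --q--> s5
s5 --q--> s0
s0 --q--> s5
s5 --p--> s5
s5 --q--> s0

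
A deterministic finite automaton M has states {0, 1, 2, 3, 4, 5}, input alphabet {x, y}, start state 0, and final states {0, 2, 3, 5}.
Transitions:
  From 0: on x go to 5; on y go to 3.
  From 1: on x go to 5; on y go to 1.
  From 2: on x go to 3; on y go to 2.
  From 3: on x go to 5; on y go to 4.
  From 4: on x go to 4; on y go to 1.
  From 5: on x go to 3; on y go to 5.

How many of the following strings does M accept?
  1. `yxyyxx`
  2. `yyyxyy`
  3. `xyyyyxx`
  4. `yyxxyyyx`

4

`yxyyxx`: accepted
`yyyxyy`: accepted
`xyyyyxx`: accepted
`yyxxyyyx`: accepted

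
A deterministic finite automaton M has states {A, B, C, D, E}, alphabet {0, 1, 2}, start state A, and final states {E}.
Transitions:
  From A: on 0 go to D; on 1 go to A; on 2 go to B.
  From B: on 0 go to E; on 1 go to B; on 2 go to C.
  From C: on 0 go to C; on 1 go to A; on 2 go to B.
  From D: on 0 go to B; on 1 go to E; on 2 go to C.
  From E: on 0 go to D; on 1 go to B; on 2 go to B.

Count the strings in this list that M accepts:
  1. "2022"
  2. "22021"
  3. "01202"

0

"2022": rejected
"22021": rejected
"01202": rejected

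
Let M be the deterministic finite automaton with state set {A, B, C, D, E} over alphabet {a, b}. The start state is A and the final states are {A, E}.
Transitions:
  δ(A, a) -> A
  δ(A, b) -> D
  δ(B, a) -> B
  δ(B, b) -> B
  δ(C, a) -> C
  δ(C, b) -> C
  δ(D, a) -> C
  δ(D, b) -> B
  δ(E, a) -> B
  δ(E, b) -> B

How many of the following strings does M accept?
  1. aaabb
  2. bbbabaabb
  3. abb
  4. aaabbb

aaabb: rejected
bbbabaabb: rejected
abb: rejected
aaabbb: rejected

0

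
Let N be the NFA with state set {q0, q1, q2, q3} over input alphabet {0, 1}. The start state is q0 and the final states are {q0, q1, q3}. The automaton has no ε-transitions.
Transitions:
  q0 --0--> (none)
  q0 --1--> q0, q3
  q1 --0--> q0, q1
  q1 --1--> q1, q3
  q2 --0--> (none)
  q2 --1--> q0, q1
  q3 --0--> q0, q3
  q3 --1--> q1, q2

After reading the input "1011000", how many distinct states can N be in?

Start: {q0}
read 1: {q0, q3}
read 0: {q0, q3}
read 1: {q0, q1, q2, q3}
read 1: {q0, q1, q2, q3}
read 0: {q0, q1, q3}
read 0: {q0, q1, q3}
read 0: {q0, q1, q3}
Final reachable set {q0, q1, q3} has 3 states.

3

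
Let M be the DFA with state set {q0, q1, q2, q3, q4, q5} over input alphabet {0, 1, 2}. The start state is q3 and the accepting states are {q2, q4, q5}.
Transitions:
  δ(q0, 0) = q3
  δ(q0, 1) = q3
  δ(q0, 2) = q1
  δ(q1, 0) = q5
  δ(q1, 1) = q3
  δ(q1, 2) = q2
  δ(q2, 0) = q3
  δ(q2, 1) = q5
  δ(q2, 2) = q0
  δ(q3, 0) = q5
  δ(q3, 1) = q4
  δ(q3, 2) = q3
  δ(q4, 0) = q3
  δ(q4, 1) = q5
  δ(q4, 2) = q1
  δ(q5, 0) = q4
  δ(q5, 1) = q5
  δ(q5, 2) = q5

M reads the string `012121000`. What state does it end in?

q5

q3 --0--> q5
q5 --1--> q5
q5 --2--> q5
q5 --1--> q5
q5 --2--> q5
q5 --1--> q5
q5 --0--> q4
q4 --0--> q3
q3 --0--> q5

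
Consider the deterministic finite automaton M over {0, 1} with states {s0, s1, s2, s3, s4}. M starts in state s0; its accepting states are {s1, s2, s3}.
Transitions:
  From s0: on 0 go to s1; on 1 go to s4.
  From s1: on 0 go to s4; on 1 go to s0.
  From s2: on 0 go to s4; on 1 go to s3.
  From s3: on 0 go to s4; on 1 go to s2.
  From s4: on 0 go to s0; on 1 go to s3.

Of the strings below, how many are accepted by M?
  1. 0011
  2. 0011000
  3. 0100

2

0011: accepted
0011000: accepted
0100: rejected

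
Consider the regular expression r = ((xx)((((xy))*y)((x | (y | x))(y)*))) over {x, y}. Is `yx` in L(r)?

no

No split of yx into u·v has (xx) matching u and ((((xy))*y)((x|(y|x))(y)*)) matching v.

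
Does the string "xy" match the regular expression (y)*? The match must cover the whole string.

no

xy cannot be split into zero or more pieces each matching y.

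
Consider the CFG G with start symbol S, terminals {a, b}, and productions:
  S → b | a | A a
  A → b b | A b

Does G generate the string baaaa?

no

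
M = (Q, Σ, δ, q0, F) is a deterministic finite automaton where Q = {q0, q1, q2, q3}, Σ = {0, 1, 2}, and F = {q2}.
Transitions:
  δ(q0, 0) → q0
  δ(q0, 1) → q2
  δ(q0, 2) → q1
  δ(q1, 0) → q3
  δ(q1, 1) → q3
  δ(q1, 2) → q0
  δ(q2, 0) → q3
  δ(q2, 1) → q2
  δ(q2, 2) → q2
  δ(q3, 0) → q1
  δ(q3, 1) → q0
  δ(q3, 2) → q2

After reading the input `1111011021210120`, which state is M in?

q3

q0 --1--> q2
q2 --1--> q2
q2 --1--> q2
q2 --1--> q2
q2 --0--> q3
q3 --1--> q0
q0 --1--> q2
q2 --0--> q3
q3 --2--> q2
q2 --1--> q2
q2 --2--> q2
q2 --1--> q2
q2 --0--> q3
q3 --1--> q0
q0 --2--> q1
q1 --0--> q3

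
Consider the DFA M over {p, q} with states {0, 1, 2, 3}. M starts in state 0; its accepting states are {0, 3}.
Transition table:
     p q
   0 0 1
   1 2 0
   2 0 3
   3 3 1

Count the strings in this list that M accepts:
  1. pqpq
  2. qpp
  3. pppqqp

pqpq: accepted
qpp: accepted
pppqqp: accepted

3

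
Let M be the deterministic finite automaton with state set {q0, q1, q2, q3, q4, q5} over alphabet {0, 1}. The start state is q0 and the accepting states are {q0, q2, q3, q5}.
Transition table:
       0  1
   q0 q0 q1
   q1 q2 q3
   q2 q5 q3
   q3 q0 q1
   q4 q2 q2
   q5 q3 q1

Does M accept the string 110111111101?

q0 --1--> q1
q1 --1--> q3
q3 --0--> q0
q0 --1--> q1
q1 --1--> q3
q3 --1--> q1
q1 --1--> q3
q3 --1--> q1
q1 --1--> q3
q3 --1--> q1
q1 --0--> q2
q2 --1--> q3
End in state q3, which is an accepting state.

accepted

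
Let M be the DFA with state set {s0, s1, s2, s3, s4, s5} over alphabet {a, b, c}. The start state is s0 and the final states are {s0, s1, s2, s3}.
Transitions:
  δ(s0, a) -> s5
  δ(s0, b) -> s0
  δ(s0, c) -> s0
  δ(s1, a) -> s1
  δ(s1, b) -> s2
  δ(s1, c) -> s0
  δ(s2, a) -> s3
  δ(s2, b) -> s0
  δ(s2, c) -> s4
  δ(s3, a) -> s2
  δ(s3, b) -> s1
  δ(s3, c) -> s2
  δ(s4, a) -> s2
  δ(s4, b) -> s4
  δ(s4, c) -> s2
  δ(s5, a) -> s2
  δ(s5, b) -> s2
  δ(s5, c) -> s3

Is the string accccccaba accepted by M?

s0 --a--> s5
s5 --c--> s3
s3 --c--> s2
s2 --c--> s4
s4 --c--> s2
s2 --c--> s4
s4 --c--> s2
s2 --a--> s3
s3 --b--> s1
s1 --a--> s1
End in state s1, which is an accepting state.

accepted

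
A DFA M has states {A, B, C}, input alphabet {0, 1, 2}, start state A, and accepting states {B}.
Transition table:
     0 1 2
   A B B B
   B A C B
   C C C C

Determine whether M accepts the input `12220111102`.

rejected

A --1--> B
B --2--> B
B --2--> B
B --2--> B
B --0--> A
A --1--> B
B --1--> C
C --1--> C
C --1--> C
C --0--> C
C --2--> C
End in state C, which is not an accepting state.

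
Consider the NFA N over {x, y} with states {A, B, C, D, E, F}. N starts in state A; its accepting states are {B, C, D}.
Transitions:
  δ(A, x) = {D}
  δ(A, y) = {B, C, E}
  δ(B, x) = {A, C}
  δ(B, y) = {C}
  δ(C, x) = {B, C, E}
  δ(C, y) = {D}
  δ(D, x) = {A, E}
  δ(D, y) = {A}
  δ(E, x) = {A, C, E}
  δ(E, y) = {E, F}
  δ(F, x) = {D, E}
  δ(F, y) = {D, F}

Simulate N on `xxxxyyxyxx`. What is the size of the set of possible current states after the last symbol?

5

Start: {A}
read x: {D}
read x: {A, E}
read x: {A, C, D, E}
read x: {A, B, C, D, E}
read y: {A, B, C, D, E, F}
read y: {A, B, C, D, E, F}
read x: {A, B, C, D, E}
read y: {A, B, C, D, E, F}
read x: {A, B, C, D, E}
read x: {A, B, C, D, E}
Final reachable set {A, B, C, D, E} has 5 states.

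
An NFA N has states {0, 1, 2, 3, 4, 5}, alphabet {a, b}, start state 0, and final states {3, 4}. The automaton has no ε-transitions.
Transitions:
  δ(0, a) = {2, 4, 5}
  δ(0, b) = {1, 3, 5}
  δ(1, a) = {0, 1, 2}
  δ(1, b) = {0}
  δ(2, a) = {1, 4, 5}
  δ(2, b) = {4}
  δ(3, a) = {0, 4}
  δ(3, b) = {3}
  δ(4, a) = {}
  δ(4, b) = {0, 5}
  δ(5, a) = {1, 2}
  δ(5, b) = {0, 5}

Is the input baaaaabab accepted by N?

accepted

Start: {0}
read b: {1, 3, 5}
read a: {0, 1, 2, 4}
read a: {0, 1, 2, 4, 5}
read a: {0, 1, 2, 4, 5}
read a: {0, 1, 2, 4, 5}
read a: {0, 1, 2, 4, 5}
read b: {0, 1, 3, 4, 5}
read a: {0, 1, 2, 4, 5}
read b: {0, 1, 3, 4, 5}
Reachable ∩ accepting = {3, 4} — nonempty.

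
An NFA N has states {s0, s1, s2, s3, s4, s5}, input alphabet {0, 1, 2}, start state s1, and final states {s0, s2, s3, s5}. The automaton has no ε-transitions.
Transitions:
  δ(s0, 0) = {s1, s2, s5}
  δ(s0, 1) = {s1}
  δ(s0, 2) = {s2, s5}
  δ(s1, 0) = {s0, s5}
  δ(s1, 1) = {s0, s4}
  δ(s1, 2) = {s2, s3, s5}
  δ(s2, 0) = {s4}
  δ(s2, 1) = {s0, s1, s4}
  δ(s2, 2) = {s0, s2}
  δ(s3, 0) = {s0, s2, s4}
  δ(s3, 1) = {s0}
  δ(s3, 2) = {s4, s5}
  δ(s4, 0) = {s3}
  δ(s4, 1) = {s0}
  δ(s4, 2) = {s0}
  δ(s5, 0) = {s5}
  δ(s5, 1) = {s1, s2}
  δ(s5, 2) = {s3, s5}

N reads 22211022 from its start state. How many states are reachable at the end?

Start: {s1}
read 2: {s2, s3, s5}
read 2: {s0, s2, s3, s4, s5}
read 2: {s0, s2, s3, s4, s5}
read 1: {s0, s1, s2, s4}
read 1: {s0, s1, s4}
read 0: {s0, s1, s2, s3, s5}
read 2: {s0, s2, s3, s4, s5}
read 2: {s0, s2, s3, s4, s5}
Final reachable set {s0, s2, s3, s4, s5} has 5 states.

5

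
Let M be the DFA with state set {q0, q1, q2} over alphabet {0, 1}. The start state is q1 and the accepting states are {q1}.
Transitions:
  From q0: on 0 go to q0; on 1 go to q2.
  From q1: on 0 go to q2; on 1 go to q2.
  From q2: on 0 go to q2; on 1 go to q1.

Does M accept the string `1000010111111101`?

q1 --1--> q2
q2 --0--> q2
q2 --0--> q2
q2 --0--> q2
q2 --0--> q2
q2 --1--> q1
q1 --0--> q2
q2 --1--> q1
q1 --1--> q2
q2 --1--> q1
q1 --1--> q2
q2 --1--> q1
q1 --1--> q2
q2 --1--> q1
q1 --0--> q2
q2 --1--> q1
End in state q1, which is an accepting state.

accepted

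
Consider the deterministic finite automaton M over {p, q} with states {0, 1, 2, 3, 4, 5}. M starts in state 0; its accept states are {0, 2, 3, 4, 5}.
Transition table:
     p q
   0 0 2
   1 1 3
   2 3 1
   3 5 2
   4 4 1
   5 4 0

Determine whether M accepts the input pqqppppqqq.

0 --p--> 0
0 --q--> 2
2 --q--> 1
1 --p--> 1
1 --p--> 1
1 --p--> 1
1 --p--> 1
1 --q--> 3
3 --q--> 2
2 --q--> 1
End in state 1, which is not an accepting state.

rejected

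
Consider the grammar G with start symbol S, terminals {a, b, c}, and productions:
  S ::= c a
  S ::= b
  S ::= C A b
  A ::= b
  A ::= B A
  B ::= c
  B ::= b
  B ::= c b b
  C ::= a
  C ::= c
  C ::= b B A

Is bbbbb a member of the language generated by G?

yes

S ⇒ CAb ⇒ bBAAb ⇒ bbAAb ⇒ bbbAb ⇒ bbbbb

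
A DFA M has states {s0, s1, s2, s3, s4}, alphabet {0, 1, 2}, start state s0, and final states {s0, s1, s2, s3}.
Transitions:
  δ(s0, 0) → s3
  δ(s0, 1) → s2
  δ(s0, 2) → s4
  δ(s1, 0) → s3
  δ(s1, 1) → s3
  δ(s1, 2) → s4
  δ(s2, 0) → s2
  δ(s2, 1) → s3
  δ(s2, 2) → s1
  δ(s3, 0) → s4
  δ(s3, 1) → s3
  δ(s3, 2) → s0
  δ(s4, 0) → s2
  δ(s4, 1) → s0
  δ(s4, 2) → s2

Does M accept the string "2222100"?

s0 --2--> s4
s4 --2--> s2
s2 --2--> s1
s1 --2--> s4
s4 --1--> s0
s0 --0--> s3
s3 --0--> s4
End in state s4, which is not an accepting state.

rejected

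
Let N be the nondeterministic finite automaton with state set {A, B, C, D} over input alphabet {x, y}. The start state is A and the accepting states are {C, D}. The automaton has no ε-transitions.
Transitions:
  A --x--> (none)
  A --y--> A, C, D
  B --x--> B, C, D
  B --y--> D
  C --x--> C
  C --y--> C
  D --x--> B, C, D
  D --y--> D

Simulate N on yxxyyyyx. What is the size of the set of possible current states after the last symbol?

Start: {A}
read y: {A, C, D}
read x: {B, C, D}
read x: {B, C, D}
read y: {C, D}
read y: {C, D}
read y: {C, D}
read y: {C, D}
read x: {B, C, D}
Final reachable set {B, C, D} has 3 states.

3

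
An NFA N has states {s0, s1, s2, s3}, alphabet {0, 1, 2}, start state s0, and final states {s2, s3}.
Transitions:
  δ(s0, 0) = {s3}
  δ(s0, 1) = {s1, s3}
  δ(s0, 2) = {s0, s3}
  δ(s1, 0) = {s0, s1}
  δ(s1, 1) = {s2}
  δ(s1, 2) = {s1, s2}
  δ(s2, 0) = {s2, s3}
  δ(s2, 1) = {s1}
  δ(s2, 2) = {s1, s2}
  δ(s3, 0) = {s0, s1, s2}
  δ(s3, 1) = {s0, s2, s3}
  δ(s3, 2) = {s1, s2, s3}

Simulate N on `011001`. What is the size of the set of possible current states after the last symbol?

Start: {s0}
read 0: {s3}
read 1: {s0, s2, s3}
read 1: {s0, s1, s2, s3}
read 0: {s0, s1, s2, s3}
read 0: {s0, s1, s2, s3}
read 1: {s0, s1, s2, s3}
Final reachable set {s0, s1, s2, s3} has 4 states.

4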